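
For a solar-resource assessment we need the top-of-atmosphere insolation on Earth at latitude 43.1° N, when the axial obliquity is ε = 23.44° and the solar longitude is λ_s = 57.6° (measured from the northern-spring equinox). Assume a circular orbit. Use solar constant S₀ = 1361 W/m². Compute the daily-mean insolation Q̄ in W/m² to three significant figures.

Solar declination: sin δ = sin ε · sin λ_s = sin 23.44° × sin 57.6° = 0.33586, so δ = +19.625°.
cos H₀ = −tan(+43.1°) tan(+19.625°) = -0.3337, H₀ = 1.9110 rad.
Bracket: H₀ sin φ sin δ + cos φ cos δ sin H₀ = 1.9110×0.68327×0.33586 + 0.73016×0.94191×0.94269 = 0.438542 + 0.648330 = 1.086872.
Q̄ = (S₀/π) × [bracket] = (1361/π) × 1.086872 = 470.9 W/m².

Q̄ ≈ 471 W/m²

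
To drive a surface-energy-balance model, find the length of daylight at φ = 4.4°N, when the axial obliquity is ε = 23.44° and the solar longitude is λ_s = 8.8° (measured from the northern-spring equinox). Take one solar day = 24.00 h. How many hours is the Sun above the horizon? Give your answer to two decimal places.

12.04 h

Solar declination: sin δ = sin ε · sin λ_s = sin 23.44° × sin 8.8° = 0.06086, so δ = +3.489°.
cos H₀ = −tan φ · tan δ = −tan(+4.4°) × tan(+3.489°) = -0.0047, so H₀ = 1.5755 rad = 90.27°.
Daylight = 2H₀/(2π) × 24.00 h = (1.5755/π) × 24.00 = 12.04 h.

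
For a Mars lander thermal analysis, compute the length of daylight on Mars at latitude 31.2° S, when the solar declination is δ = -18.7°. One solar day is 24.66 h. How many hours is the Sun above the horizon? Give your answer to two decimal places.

13.95 h

cos H₀ = −tan φ · tan δ = −tan(-31.2°) × tan(-18.700°) = -0.2050, so H₀ = 1.7773 rad = 101.83°.
Daylight = 2H₀/(2π) × 24.66 h = (1.7773/π) × 24.66 = 13.95 h.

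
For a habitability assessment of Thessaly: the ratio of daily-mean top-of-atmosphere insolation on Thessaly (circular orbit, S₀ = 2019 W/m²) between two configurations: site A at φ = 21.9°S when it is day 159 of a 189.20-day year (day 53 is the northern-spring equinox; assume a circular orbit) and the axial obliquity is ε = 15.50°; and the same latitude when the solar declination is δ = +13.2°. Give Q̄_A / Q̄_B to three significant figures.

Q̄_A / Q̄_B ≈ 1.27

— Configuration A (φ=-21.9°):
Solar longitude: λ_s = 360° × (159 − 53)/189.20 = 201.691°.
sin δ = sin 15.50° × sin 201.691° = -0.09877, so δ = -5.669°.
cos H₀ = −tan(-21.9°) tan(-5.669°) = -0.0399, H₀ = 1.6107 rad.
Bracket: H₀ sin φ sin δ + cos φ cos δ sin H₀ = 1.6107×-0.37299×-0.09877 + 0.92784×0.99511×0.99920 = 0.059339 + 0.922564 = 0.981903.
Q̄ = (S₀/π) × [bracket] = (2019/π) × 0.981903 = 631.04 W/m².
— Configuration B (φ=-21.9°):
cos H₀ = −tan(-21.9°) tan(+13.200°) = 0.0943, H₀ = 1.4764 rad.
Bracket: H₀ sin φ sin δ + cos φ cos δ sin H₀ = 1.4764×-0.37299×0.22835 + 0.92784×0.97358×0.99554 = -0.125748 + 0.899298 = 0.773550.
Q̄ = (S₀/π) × [bracket] = (2019/π) × 0.773550 = 497.14 W/m².
Ratio Q̄_A / Q̄_B = 631.04 / 497.14 = 1.269.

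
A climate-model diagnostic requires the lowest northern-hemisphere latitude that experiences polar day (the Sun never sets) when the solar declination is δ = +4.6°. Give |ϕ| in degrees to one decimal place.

Polar day requires cos h₀ = −tan ϕ tan δ ≤ −1, i.e. tan ϕ tan δ ≥ 1.
The boundary is |tan ϕ| · |tan δ| = 1, so |ϕ| = 90° − |δ| = 90° − 4.6° = 85.4° in the northern hemisphere.

|ϕ| = 85.4°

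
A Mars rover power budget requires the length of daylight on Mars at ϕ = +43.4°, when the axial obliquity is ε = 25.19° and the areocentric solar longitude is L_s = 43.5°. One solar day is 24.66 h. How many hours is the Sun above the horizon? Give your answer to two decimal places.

sin δ = sin 25.19° × sin 43.5° = 0.29298, so δ = +17.036°.
cos h₀ = −tan ϕ · tan δ = −tan(+43.4°) × tan(+17.036°) = -0.2898, so h₀ = 1.8648 rad = 106.84°.
Daylight = 2h₀/(2π) × 24.66 h = (1.8648/π) × 24.66 = 14.64 h.

14.64 h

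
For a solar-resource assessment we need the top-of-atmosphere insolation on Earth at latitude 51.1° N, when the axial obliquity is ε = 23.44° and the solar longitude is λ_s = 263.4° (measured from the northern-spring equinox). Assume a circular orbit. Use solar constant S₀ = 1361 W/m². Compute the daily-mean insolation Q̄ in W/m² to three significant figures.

Solar declination: sin δ = sin ε · sin λ_s = sin 23.44° × sin 263.4° = -0.39515, so δ = -23.275°.
cos H₀ = −tan(+51.1°) tan(-23.275°) = 0.5331, H₀ = 1.0085 rad.
Bracket: H₀ sin φ sin δ + cos φ cos δ sin H₀ = 1.0085×0.77824×-0.39515 + 0.62796×0.91862×0.84605 = -0.310135 + 0.488050 = 0.177915.
Q̄ = (S₀/π) × [bracket] = (1361/π) × 0.177915 = 77.08 W/m².

Q̄ ≈ 77.1 W/m²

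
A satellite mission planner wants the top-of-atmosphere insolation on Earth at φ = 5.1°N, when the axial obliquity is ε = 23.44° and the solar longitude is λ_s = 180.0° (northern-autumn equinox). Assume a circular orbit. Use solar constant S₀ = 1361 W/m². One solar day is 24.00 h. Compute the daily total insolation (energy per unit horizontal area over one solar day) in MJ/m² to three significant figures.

37.3 MJ/m²

Solar declination: sin δ = sin ε · sin λ_s = sin 23.44° × sin 180.0° = 0.00000, so δ = +0.000°.
cos H₀ = −tan(+5.1°) tan(+0.000°) = -0.0000, H₀ = 1.5708 rad.
Bracket: H₀ sin φ sin δ + cos φ cos δ sin H₀ = 1.5708×0.08889×0.00000 + 0.99604×1.00000×1.00000 = 0.000000 + 0.996040 = 0.996040.
Q̄ = (S₀/π) × [bracket] = (1361/π) × 0.996040 = 431.50 W/m².
Daily total = Q̄ × 24.00 h × 3600 s/h = 431.50 × 24.00 × 3600 / 10⁶ = 37.28 MJ/m².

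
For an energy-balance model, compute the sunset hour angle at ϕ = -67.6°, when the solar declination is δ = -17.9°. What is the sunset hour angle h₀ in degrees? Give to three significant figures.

h₀ = 142°

cos h₀ = −tan ϕ · tan δ = −tan(-67.6°) × tan(-17.900°) = -0.7836, so h₀ = 2.4713 rad = 141.59°.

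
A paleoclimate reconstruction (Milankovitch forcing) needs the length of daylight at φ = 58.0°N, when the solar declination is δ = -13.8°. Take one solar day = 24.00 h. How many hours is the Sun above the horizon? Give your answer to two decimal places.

cos H₀ = −tan φ · tan δ = −tan(+58.0°) × tan(-13.800°) = 0.3931, so H₀ = 1.1668 rad = 66.85°.
Daylight = 2H₀/(2π) × 24.00 h = (1.1668/π) × 24.00 = 8.91 h.

8.91 h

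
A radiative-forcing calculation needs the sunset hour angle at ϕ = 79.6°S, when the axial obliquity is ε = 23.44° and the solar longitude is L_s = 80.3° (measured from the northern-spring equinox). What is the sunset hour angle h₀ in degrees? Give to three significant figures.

Solar declination: sin δ = sin ε · sin L_s = sin 23.44° × sin 80.3° = 0.39210, so δ = +23.085°.
cos h₀ = −tan ϕ · tan δ = 2.3224 ≥ 1, so the Sun never rises (polar night) and h₀ = 0.

h₀ = 0.00°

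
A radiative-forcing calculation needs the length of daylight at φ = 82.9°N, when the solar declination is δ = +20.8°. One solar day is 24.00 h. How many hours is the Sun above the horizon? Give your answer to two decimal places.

24.00 h

Sunrise equation: cos H₀ = −tan φ · tan δ = -3.0497 ≤ −1, so the Sun never sets (polar day) and H₀ = π.
Daylight = 2H₀/(2π) × 24.00 h = (3.1416/π) × 24.00 = 24.00 h.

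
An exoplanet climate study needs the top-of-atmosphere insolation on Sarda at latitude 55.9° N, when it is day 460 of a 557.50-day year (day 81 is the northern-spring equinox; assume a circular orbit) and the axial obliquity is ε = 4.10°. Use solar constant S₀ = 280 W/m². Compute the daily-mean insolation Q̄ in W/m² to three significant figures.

Q̄ ≈ 42.6 W/m²

Solar longitude: λ_s = 360° × (460 − 81)/557.50 = 244.735°.
sin δ = sin 4.10° × sin 244.735° = -0.06466, so δ = -3.707°.
cos H₀ = −tan(+55.9°) tan(-3.707°) = 0.0957, H₀ = 1.4749 rad.
Bracket: H₀ sin φ sin δ + cos φ cos δ sin H₀ = 1.4749×0.82806×-0.06466 + 0.56064×0.99791×0.99541 = -0.078970 + 0.556900 = 0.477930.
Q̄ = (S₀/π) × [bracket] = (280/π) × 0.477930 = 42.60 W/m².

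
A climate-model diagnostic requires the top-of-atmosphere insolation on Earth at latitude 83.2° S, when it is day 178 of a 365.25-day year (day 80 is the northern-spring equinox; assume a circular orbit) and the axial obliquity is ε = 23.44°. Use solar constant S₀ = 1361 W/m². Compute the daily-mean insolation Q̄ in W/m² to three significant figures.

Q̄ ≈ 0.00 W/m²

Solar longitude: λ_s = 360° × (178 − 80)/365.25 = 96.591°.
sin δ = sin 23.44° × sin 96.591° = 0.39516, so δ = +23.276°.
cos H₀ = −tan(-83.2°) tan(+23.276°) = 3.6075 ≥ 1 ⇒ polar night, H₀ = 0 and Q̄ = 0.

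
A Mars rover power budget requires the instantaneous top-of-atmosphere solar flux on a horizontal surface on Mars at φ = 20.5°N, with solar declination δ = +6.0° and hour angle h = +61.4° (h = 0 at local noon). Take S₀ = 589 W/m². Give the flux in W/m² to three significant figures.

cos θ_z = sin φ sin δ + cos φ cos δ cos h = 0.036607 + 0.445921 = 0.482528.
Flux = S₀ · cos θ_z = 589 × 0.482528 = 284.2 W/m².

284 W/m²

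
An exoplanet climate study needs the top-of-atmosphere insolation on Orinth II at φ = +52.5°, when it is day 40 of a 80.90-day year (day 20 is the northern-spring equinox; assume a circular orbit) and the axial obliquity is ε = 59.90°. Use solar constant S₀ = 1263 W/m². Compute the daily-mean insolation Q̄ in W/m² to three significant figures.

Solar longitude: λ_s = 360° × (40 − 20)/80.90 = 88.999°.
sin δ = sin 59.90° × sin 88.999° = 0.86502, so δ = +59.885°.
cos H₀ = −tan(+52.5°) tan(+59.885°) = -2.2468 ≤ −1 ⇒ polar day, H₀ = π.
Bracket: H₀ sin φ sin δ + cos φ cos δ sin H₀ = 3.1416×0.79335×0.86502 + 0.60876×0.50174×0.00000 = 2.155966 + 0.000000 = 2.155966.
Q̄ = (S₀/π) × [bracket] = (1263/π) × 2.155966 = 866.8 W/m².

Q̄ ≈ 867 W/m²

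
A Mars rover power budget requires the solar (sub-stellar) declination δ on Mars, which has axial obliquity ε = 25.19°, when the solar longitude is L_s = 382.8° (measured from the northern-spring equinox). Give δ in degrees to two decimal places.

sin δ = sin ε · sin L_s = sin 25.19° × sin 382.8° = 0.164935.
δ = arcsin(0.164935) = +9.49°.

δ = +9.49°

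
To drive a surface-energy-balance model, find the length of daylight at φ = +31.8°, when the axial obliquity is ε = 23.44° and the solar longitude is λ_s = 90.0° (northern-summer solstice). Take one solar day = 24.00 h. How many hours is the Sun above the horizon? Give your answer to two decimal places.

Solar declination: sin δ = sin ε · sin λ_s = sin 23.44° × sin 90.0° = 0.39779, so δ = +23.440°.
cos H₀ = −tan φ · tan δ = −tan(+31.8°) × tan(+23.440°) = -0.2688, so H₀ = 1.8430 rad = 105.59°.
Daylight = 2H₀/(2π) × 24.00 h = (1.8430/π) × 24.00 = 14.08 h.

14.08 h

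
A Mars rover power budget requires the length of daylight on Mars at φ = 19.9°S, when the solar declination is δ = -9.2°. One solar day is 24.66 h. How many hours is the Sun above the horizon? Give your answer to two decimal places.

12.79 h

cos H₀ = −tan φ · tan δ = −tan(-19.9°) × tan(-9.200°) = -0.0586, so H₀ = 1.6295 rad = 93.36°.
Daylight = 2H₀/(2π) × 24.66 h = (1.6295/π) × 24.66 = 12.79 h.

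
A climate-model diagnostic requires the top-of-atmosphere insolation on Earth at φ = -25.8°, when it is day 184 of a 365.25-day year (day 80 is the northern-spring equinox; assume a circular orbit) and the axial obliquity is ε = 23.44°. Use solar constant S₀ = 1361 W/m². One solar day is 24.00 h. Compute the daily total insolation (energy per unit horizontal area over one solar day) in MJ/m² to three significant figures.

Solar longitude: λ_s = 360° × (184 − 80)/365.25 = 102.505°.
sin δ = sin 23.44° × sin 102.505° = 0.38835, so δ = +22.852°.
cos H₀ = −tan(-25.8°) tan(+22.852°) = 0.2037, H₀ = 1.3656 rad.
Bracket: H₀ sin φ sin δ + cos φ cos δ sin H₀ = 1.3656×-0.43523×0.38835 + 0.90032×0.92151×0.97903 = -0.230816 + 0.812256 = 0.581440.
Q̄ = (S₀/π) × [bracket] = (1361/π) × 0.581440 = 251.89 W/m².
Daily total = Q̄ × 24.00 h × 3600 s/h = 251.89 × 24.00 × 3600 / 10⁶ = 21.76 MJ/m².

21.8 MJ/m²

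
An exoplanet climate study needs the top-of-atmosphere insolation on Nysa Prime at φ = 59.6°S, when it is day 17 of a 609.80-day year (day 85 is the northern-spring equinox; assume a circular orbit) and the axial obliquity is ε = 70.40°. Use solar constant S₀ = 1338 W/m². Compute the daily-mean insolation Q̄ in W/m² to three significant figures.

Q̄ ≈ 701 W/m²

Solar longitude: λ_s = 360° × (17 − 85)/609.80 = -40.144°, i.e. -40.144° + 360° = 319.856°.
sin δ = sin 70.40° × sin 319.856° = -0.60736, so δ = -37.399°.
cos H₀ = −tan(-59.6°) tan(-37.399°) = -1.3031 ≤ −1 ⇒ polar day, H₀ = π.
Bracket: H₀ sin φ sin δ + cos φ cos δ sin H₀ = 3.1416×-0.86251×-0.60736 + 0.50603×0.79443×0.00000 = 1.645740 + 0.000000 = 1.645740.
Q̄ = (S₀/π) × [bracket] = (1338/π) × 1.645740 = 700.9 W/m².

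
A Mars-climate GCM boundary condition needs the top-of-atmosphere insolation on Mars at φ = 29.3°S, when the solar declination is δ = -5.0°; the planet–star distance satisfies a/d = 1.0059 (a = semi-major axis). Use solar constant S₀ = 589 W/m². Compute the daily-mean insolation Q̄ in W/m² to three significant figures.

cos H₀ = −tan(-29.3°) tan(-5.000°) = -0.0491, H₀ = 1.6199 rad.
Bracket: H₀ sin φ sin δ + cos φ cos δ sin H₀ = 1.6199×-0.48938×-0.08716 + 0.87207×0.99619×0.99879 = 0.069096 + 0.867696 = 0.936792.
Inverse-square distance factor (a/d)² = 1.0059² = 1.011835.
Q̄ = (S₀/π) × 1.011835 × [bracket] = (589/π) × 1.011835 × 0.936792 = 177.7 W/m².

Q̄ ≈ 178 W/m²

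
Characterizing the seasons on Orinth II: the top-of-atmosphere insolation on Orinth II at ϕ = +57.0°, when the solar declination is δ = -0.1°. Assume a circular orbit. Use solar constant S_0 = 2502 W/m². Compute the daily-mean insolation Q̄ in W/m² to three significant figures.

cos h₀ = −tan(+57.0°) tan(-0.100°) = 0.0027, h₀ = 1.5681 rad.
Bracket: h₀ sin ϕ sin δ + cos ϕ cos δ sin h₀ = 1.5681×0.83867×-0.00175 + 0.54464×1.00000×1.00000 = -0.002301 + 0.544640 = 0.542339.
Q̄ = (S_0/π) × [bracket] = (2502/π) × 0.542339 = 431.9 W/m².

Q̄ ≈ 432 W/m²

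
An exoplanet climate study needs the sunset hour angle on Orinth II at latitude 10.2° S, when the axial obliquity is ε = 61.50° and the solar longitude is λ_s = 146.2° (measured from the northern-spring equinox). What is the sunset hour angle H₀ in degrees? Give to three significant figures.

H₀ = 84.2°

Solar declination: sin δ = sin ε · sin λ_s = sin 61.50° × sin 146.2° = 0.48888, so δ = +29.267°.
cos H₀ = −tan φ · tan δ = −tan(-10.2°) × tan(+29.267°) = 0.1008, so H₀ = 1.4698 rad = 84.21°.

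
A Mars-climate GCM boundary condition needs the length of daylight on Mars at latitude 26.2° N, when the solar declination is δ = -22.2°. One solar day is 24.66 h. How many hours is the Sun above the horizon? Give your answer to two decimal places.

cos H₀ = −tan φ · tan δ = −tan(+26.2°) × tan(-22.200°) = 0.2008, so H₀ = 1.3686 rad = 78.42°.
Daylight = 2H₀/(2π) × 24.66 h = (1.3686/π) × 24.66 = 10.74 h.

10.74 h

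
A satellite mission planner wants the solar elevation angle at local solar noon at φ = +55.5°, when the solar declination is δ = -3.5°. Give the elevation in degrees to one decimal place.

31.0°

At local noon the hour angle is zero, so the zenith angle equals |φ − δ| = |+55.5° − (-3.500°)| = 59.000°.
Elevation = 90° − 59.000° = 31.0°.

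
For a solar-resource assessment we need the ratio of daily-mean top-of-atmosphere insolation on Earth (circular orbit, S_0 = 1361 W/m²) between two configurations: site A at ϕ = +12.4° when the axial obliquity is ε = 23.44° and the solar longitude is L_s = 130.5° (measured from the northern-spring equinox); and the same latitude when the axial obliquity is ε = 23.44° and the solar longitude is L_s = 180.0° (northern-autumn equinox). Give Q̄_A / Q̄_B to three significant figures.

Q̄_A / Q̄_B ≈ 1.06

— Configuration A (ϕ=+12.4°):
Solar declination: sin δ = sin ε · sin L_s = sin 23.44° × sin 130.5° = 0.30248, so δ = +17.607°.
cos h₀ = −tan(+12.4°) tan(+17.607°) = -0.0698, h₀ = 1.6406 rad.
Bracket: h₀ sin ϕ sin δ + cos ϕ cos δ sin h₀ = 1.6406×0.21474×0.30248 + 0.97667×0.95316×0.99756 = 0.106564 + 0.928651 = 1.035215.
Q̄ = (S_0/π) × [bracket] = (1361/π) × 1.035215 = 448.48 W/m².
— Configuration B (ϕ=+12.4°):
Solar declination: sin δ = sin ε · sin L_s = sin 23.44° × sin 180.0° = 0.00000, so δ = +0.000°.
cos h₀ = −tan(+12.4°) tan(+0.000°) = -0.0000, h₀ = 1.5708 rad.
Bracket: h₀ sin ϕ sin δ + cos ϕ cos δ sin h₀ = 1.5708×0.21474×0.00000 + 0.97667×1.00000×1.00000 = 0.000000 + 0.976670 = 0.976670.
Q̄ = (S_0/π) × [bracket] = (1361/π) × 0.976670 = 423.11 W/m².
Ratio Q̄_A / Q̄_B = 448.48 / 423.11 = 1.060.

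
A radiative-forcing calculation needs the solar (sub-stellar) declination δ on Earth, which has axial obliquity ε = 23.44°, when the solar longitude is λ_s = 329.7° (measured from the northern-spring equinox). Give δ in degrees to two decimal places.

sin δ = sin ε · sin λ_s = sin 23.44° × sin 329.7° = -0.200695.
δ = arcsin(-0.200695) = -11.58°.

δ = -11.58°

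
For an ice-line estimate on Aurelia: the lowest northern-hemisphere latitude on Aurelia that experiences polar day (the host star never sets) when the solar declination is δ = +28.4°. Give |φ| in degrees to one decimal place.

|φ| = 61.6°

Polar day requires cos H₀ = −tan φ tan δ ≤ −1, i.e. tan φ tan δ ≥ 1.
The boundary is |tan φ| · |tan δ| = 1, so |φ| = 90° − |δ| = 90° − 28.4° = 61.6° in the northern hemisphere.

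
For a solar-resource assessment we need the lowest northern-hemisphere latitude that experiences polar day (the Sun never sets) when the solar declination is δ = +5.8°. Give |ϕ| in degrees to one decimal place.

Polar day requires cos h₀ = −tan ϕ tan δ ≤ −1, i.e. tan ϕ tan δ ≥ 1.
The boundary is |tan ϕ| · |tan δ| = 1, so |ϕ| = 90° − |δ| = 90° − 5.8° = 84.2° in the northern hemisphere.

|ϕ| = 84.2°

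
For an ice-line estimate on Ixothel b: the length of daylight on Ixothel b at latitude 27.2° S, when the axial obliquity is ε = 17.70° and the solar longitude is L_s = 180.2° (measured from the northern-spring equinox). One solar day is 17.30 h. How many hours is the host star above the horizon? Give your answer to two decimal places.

Solar declination: sin δ = sin ε · sin L_s = sin 17.70° × sin 180.2° = -0.00106, so δ = -0.061°.
cos h₀ = −tan ϕ · tan δ = −tan(-27.2°) × tan(-0.061°) = -0.0005, so h₀ = 1.5713 rad = 90.03°.
Daylight = 2h₀/(2π) × 17.30 h = (1.5713/π) × 17.30 = 8.65 h.

8.65 h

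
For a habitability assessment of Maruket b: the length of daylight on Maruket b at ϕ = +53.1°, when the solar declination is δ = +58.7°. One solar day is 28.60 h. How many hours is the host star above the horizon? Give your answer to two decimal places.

28.60 h

Sunrise equation: cos h₀ = −tan ϕ · tan δ = -2.1905 ≤ −1, so the host star never sets (polar day) and h₀ = π.
Daylight = 2h₀/(2π) × 28.60 h = (3.1416/π) × 28.60 = 28.60 h.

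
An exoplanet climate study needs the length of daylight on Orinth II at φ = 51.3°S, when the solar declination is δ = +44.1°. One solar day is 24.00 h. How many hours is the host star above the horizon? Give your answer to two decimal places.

cos H₀ = −tan φ · tan δ = 1.2096 ≥ 1, so the host star never rises (polar night) and H₀ = 0.
Daylight = 2H₀/(2π) × 24.00 h = (0.0000/π) × 24.00 = 0.00 h.

0.00 h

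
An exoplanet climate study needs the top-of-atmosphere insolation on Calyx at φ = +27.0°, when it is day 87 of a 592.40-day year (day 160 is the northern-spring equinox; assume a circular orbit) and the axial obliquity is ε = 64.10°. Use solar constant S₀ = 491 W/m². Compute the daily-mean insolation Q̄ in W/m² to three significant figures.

Solar longitude: λ_s = 360° × (87 − 160)/592.40 = -44.362°, i.e. -44.362° + 360° = 315.638°.
sin δ = sin 64.10° × sin 315.638° = -0.62896, so δ = -38.973°.
cos H₀ = −tan(+27.0°) tan(-38.973°) = 0.4122, H₀ = 1.1459 rad.
Bracket: H₀ sin φ sin δ + cos φ cos δ sin H₀ = 1.1459×0.45399×-0.62896 + 0.89101×0.77744×0.91109 = -0.327202 + 0.631118 = 0.303916.
Q̄ = (S₀/π) × [bracket] = (491/π) × 0.303916 = 47.50 W/m².

Q̄ ≈ 47.5 W/m²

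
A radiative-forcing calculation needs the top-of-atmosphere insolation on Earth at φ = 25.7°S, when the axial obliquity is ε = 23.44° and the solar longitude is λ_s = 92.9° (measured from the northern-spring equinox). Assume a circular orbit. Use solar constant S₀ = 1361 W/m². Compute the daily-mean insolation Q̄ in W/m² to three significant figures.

Solar declination: sin δ = sin ε · sin λ_s = sin 23.44° × sin 92.9° = 0.39728, so δ = +23.408°.
cos H₀ = −tan(-25.7°) tan(+23.408°) = 0.2083, H₀ = 1.3609 rad.
Bracket: H₀ sin φ sin δ + cos φ cos δ sin H₀ = 1.3609×-0.43366×0.39728 + 0.90108×0.91770×0.97806 = -0.234462 + 0.808778 = 0.574316.
Q̄ = (S₀/π) × [bracket] = (1361/π) × 0.574316 = 248.8 W/m².

Q̄ ≈ 249 W/m²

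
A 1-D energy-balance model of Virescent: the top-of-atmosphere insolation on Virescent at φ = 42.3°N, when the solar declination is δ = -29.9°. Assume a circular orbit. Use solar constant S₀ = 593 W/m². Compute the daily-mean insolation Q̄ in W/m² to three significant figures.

cos H₀ = −tan(+42.3°) tan(-29.900°) = 0.5232, H₀ = 1.0202 rad.
Bracket: H₀ sin φ sin δ + cos φ cos δ sin H₀ = 1.0202×0.67301×-0.49849 + 0.73963×0.86690×0.85219 = -0.342266 + 0.546412 = 0.204146.
Q̄ = (S₀/π) × [bracket] = (593/π) × 0.204146 = 38.53 W/m².

Q̄ ≈ 38.5 W/m²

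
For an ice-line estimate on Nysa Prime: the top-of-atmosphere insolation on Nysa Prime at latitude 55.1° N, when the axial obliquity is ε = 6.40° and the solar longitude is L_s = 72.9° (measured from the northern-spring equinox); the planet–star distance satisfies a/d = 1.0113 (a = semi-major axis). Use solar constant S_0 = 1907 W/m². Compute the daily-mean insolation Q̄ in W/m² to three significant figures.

Q̄ ≈ 443 W/m²

Solar declination: sin δ = sin ε · sin L_s = sin 6.40° × sin 72.9° = 0.10654, so δ = +6.116°.
cos h₀ = −tan(+55.1°) tan(+6.116°) = -0.1536, h₀ = 1.7250 rad.
Bracket: h₀ sin ϕ sin δ + cos ϕ cos δ sin h₀ = 1.7250×0.82015×0.10654 + 0.57215×0.99431×0.98813 = 0.150728 + 0.562142 = 0.712870.
Inverse-square distance factor (a/d)² = 1.0113² = 1.022728.
Q̄ = (S_0/π) × 1.022728 × [bracket] = (1907/π) × 1.022728 × 0.712870 = 442.6 W/m².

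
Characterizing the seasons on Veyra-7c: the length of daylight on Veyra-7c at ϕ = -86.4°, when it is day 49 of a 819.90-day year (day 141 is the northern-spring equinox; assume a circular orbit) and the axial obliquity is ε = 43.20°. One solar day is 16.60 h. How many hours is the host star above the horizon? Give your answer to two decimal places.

Solar longitude: L_s = 360° × (49 − 141)/819.90 = -40.395°, i.e. -40.395° + 360° = 319.605°.
sin δ = sin 43.20° × sin 319.605° = -0.44362, so δ = -26.335°.
Sunrise equation: cos h₀ = −tan ϕ · tan δ = -7.8678 ≤ −1, so the host star never sets (polar day) and h₀ = π.
Daylight = 2h₀/(2π) × 16.60 h = (3.1416/π) × 16.60 = 16.60 h.

16.60 h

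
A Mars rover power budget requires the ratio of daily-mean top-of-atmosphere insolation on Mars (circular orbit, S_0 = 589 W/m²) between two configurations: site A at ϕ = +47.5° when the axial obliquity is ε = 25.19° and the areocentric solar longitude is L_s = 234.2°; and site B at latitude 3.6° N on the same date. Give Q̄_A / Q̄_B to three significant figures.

Q̄_A / Q̄_B ≈ 0.317

— Configuration A (ϕ=+47.5°):
sin δ = sin 25.19° × sin 234.2° = -0.34521, so δ = -20.194°.
cos h₀ = −tan(+47.5°) tan(-20.194°) = 0.4014, h₀ = 1.1577 rad.
Bracket: h₀ sin ϕ sin δ + cos ϕ cos δ sin h₀ = 1.1577×0.73728×-0.34521 + 0.67559×0.93853×0.91590 = -0.294654 + 0.580737 = 0.286083.
Q̄ = (S_0/π) × [bracket] = (589/π) × 0.286083 = 53.636 W/m².
— Configuration B (ϕ=+3.6°):
cos h₀ = −tan(+3.6°) tan(-20.194°) = 0.0231, h₀ = 1.5477 rad.
Bracket: h₀ sin ϕ sin δ + cos ϕ cos δ sin h₀ = 1.5477×0.06279×-0.34521 + 0.99803×0.93853×0.99973 = -0.033548 + 0.936428 = 0.902880.
Q̄ = (S_0/π) × [bracket] = (589/π) × 0.902880 = 169.28 W/m².
Ratio Q̄_A / Q̄_B = 53.636 / 169.28 = 0.3168.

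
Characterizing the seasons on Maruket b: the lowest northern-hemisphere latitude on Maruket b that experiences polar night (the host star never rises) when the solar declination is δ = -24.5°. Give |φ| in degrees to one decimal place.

|φ| = 65.5°

Polar night requires cos H₀ = −tan φ tan δ ≥ 1, i.e. tan φ tan δ ≤ −1.
The boundary is |tan φ| · |tan δ| = 1, so |φ| = 90° − |δ| = 90° − 24.5° = 65.5° in the northern hemisphere.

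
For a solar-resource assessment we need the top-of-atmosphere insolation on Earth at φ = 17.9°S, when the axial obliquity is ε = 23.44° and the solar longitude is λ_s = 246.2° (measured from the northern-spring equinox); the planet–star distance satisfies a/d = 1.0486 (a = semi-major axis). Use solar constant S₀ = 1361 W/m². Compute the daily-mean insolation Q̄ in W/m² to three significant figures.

Solar declination: sin δ = sin ε · sin λ_s = sin 23.44° × sin 246.2° = -0.36396, so δ = -21.344°.
cos H₀ = −tan(-17.9°) tan(-21.344°) = -0.1262, H₀ = 1.6973 rad.
Bracket: H₀ sin φ sin δ + cos φ cos δ sin H₀ = 1.6973×-0.30736×-0.36396 + 0.95159×0.93141×0.99200 = 0.189871 + 0.879230 = 1.069101.
Inverse-square distance factor (a/d)² = 1.0486² = 1.099562.
Q̄ = (S₀/π) × 1.099562 × [bracket] = (1361/π) × 1.099562 × 1.069101 = 509.3 W/m².

Q̄ ≈ 509 W/m²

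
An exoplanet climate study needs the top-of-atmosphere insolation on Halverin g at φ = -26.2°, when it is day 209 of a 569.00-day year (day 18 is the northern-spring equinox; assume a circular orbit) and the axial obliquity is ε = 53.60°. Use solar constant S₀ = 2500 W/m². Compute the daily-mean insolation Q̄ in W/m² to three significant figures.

Solar longitude: λ_s = 360° × (209 − 18)/569.00 = 120.844°.
sin δ = sin 53.60° × sin 120.844° = 0.69106, so δ = +43.714°.
cos H₀ = −tan(-26.2°) tan(+43.714°) = 0.4705, H₀ = 1.0810 rad.
Bracket: H₀ sin φ sin δ + cos φ cos δ sin H₀ = 1.0810×-0.44151×0.69106 + 0.89726×0.72280×0.88243 = -0.329824 + 0.572291 = 0.242467.
Q̄ = (S₀/π) × [bracket] = (2500/π) × 0.242467 = 192.9 W/m².

Q̄ ≈ 193 W/m²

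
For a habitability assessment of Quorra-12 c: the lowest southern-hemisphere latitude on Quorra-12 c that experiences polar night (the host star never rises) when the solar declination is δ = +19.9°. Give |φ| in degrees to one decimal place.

Polar night requires cos H₀ = −tan φ tan δ ≥ 1, i.e. tan φ tan δ ≤ −1.
The boundary is |tan φ| · |tan δ| = 1, so |φ| = 90° − |δ| = 90° − 19.9° = 70.1° in the southern hemisphere.

|φ| = 70.1°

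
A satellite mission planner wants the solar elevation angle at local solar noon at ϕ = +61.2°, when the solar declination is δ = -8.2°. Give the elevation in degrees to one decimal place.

At local noon the hour angle is zero, so the zenith angle equals |ϕ − δ| = |+61.2° − (-8.200°)| = 69.400°.
Elevation = 90° − 69.400° = 20.6°.

20.6°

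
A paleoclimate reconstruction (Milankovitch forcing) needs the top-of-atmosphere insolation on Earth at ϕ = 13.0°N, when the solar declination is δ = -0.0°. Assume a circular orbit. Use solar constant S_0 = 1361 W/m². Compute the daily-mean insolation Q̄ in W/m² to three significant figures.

cos h₀ = −tan(+13.0°) tan(-0.000°) = 0.0000, h₀ = 1.5708 rad.
Bracket: h₀ sin ϕ sin δ + cos ϕ cos δ sin h₀ = 1.5708×0.22495×-0.00000 + 0.97437×1.00000×1.00000 = -0.000000 + 0.974370 = 0.974370.
Q̄ = (S_0/π) × [bracket] = (1361/π) × 0.974370 = 422.1 W/m².

Q̄ ≈ 422 W/m²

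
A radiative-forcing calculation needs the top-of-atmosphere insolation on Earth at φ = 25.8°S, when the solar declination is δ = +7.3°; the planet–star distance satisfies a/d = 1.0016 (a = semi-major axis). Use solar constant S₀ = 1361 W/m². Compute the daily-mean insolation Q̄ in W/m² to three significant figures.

cos H₀ = −tan(-25.8°) tan(+7.300°) = 0.0619, H₀ = 1.5088 rad.
Bracket: H₀ sin φ sin δ + cos φ cos δ sin H₀ = 1.5088×-0.43523×0.12706 + 0.90032×0.99189×0.99808 = -0.083437 + 0.891304 = 0.807867.
Inverse-square distance factor (a/d)² = 1.0016² = 1.003203.
Q̄ = (S₀/π) × 1.003203 × [bracket] = (1361/π) × 1.003203 × 0.807867 = 351.1 W/m².

Q̄ ≈ 351 W/m²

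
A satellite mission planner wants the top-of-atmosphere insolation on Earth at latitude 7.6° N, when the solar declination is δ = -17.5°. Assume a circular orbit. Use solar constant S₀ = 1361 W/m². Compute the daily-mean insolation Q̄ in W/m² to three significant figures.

Q̄ ≈ 383 W/m²

cos H₀ = −tan(+7.6°) tan(-17.500°) = 0.0421, H₀ = 1.5287 rad.
Bracket: H₀ sin φ sin δ + cos φ cos δ sin H₀ = 1.5287×0.13226×-0.30071 + 0.99122×0.95372×0.99911 = -0.060799 + 0.944505 = 0.883706.
Q̄ = (S₀/π) × [bracket] = (1361/π) × 0.883706 = 382.8 W/m².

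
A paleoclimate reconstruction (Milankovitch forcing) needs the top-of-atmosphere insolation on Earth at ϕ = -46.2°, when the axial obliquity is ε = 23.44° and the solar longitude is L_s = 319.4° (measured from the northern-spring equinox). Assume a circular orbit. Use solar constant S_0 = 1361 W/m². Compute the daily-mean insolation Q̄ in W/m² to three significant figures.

Solar declination: sin δ = sin ε · sin L_s = sin 23.44° × sin 319.4° = -0.25887, so δ = -15.003°.
cos h₀ = −tan(-46.2°) tan(-15.003°) = -0.2795, h₀ = 1.8540 rad.
Bracket: h₀ sin ϕ sin δ + cos ϕ cos δ sin h₀ = 1.8540×-0.72176×-0.25887 + 0.69214×0.96591×0.96015 = 0.346405 + 0.641903 = 0.988308.
Q̄ = (S_0/π) × [bracket] = (1361/π) × 0.988308 = 428.2 W/m².

Q̄ ≈ 428 W/m²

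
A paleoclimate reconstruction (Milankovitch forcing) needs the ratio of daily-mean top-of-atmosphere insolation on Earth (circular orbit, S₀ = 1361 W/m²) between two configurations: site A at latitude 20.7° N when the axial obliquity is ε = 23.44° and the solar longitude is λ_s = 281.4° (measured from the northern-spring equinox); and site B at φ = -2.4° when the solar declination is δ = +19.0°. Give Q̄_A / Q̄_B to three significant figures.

Q̄_A / Q̄_B ≈ 0.710

— Configuration A (φ=+20.7°):
Solar declination: sin δ = sin ε · sin λ_s = sin 23.44° × sin 281.4° = -0.38994, so δ = -22.951°.
cos H₀ = −tan(+20.7°) tan(-22.951°) = 0.1600, H₀ = 1.4101 rad.
Bracket: H₀ sin φ sin δ + cos φ cos δ sin H₀ = 1.4101×0.35347×-0.38994 + 0.93544×0.92084×0.98711 = -0.194357 + 0.850287 = 0.655930.
Q̄ = (S₀/π) × [bracket] = (1361/π) × 0.655930 = 284.16 W/m².
— Configuration B (φ=-2.4°):
cos H₀ = −tan(-2.4°) tan(+19.000°) = 0.0144, H₀ = 1.5564 rad.
Bracket: H₀ sin φ sin δ + cos φ cos δ sin H₀ = 1.5564×-0.04188×0.32557 + 0.99912×0.94552×0.99990 = -0.021221 + 0.944593 = 0.923372.
Q̄ = (S₀/π) × [bracket] = (1361/π) × 0.923372 = 400.02 W/m².
Ratio Q̄_A / Q̄_B = 284.16 / 400.02 = 0.7104.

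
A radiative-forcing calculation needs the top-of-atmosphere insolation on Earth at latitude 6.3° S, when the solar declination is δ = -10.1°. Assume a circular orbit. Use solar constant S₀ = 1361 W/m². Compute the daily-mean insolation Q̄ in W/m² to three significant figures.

Q̄ ≈ 437 W/m²

cos H₀ = −tan(-6.3°) tan(-10.100°) = -0.0197, H₀ = 1.5905 rad.
Bracket: H₀ sin φ sin δ + cos φ cos δ sin H₀ = 1.5905×-0.10973×-0.17537 + 0.99396×0.98450×0.99981 = 0.030607 + 0.978368 = 1.008975.
Q̄ = (S₀/π) × [bracket] = (1361/π) × 1.008975 = 437.1 W/m².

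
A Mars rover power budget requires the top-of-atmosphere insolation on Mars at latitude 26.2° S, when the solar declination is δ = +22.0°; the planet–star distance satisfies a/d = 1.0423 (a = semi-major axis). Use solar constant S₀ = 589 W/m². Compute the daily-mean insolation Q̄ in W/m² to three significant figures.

cos H₀ = −tan(-26.2°) tan(+22.000°) = 0.1988, H₀ = 1.3707 rad.
Bracket: H₀ sin φ sin δ + cos φ cos δ sin H₀ = 1.3707×-0.44151×0.37461 + 0.89726×0.92718×0.98004 = -0.226706 + 0.815316 = 0.588610.
Inverse-square distance factor (a/d)² = 1.0423² = 1.086389.
Q̄ = (S₀/π) × 1.086389 × [bracket] = (589/π) × 1.086389 × 0.588610 = 119.9 W/m².

Q̄ ≈ 120 W/m²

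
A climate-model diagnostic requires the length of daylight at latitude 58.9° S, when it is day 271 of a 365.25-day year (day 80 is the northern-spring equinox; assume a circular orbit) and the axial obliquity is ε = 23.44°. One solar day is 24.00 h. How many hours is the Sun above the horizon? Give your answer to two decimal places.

Solar longitude: λ_s = 360° × (271 − 80)/365.25 = 188.255°.
sin δ = sin 23.44° × sin 188.255° = -0.05711, so δ = -3.274°.
cos H₀ = −tan φ · tan δ = −tan(-58.9°) × tan(-3.274°) = -0.0948, so H₀ = 1.6658 rad = 95.44°.
Daylight = 2H₀/(2π) × 24.00 h = (1.6658/π) × 24.00 = 12.73 h.

12.73 h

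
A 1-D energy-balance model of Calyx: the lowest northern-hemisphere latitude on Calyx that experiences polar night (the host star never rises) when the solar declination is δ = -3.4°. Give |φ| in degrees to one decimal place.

|φ| = 86.6°

Polar night requires cos H₀ = −tan φ tan δ ≥ 1, i.e. tan φ tan δ ≤ −1.
The boundary is |tan φ| · |tan δ| = 1, so |φ| = 90° − |δ| = 90° − 3.4° = 86.6° in the northern hemisphere.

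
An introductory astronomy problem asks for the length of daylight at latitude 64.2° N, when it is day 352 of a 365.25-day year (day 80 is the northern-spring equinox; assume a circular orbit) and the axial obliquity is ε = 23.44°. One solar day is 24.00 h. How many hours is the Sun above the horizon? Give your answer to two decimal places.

Solar longitude: λ_s = 360° × (352 − 80)/365.25 = 268.090°.
sin δ = sin 23.44° × sin 268.090° = -0.39757, so δ = -23.426°.
cos H₀ = −tan φ · tan δ = −tan(+64.2°) × tan(-23.426°) = 0.8963, so H₀ = 0.4595 rad = 26.33°.
Daylight = 2H₀/(2π) × 24.00 h = (0.4595/π) × 24.00 = 3.51 h.

3.51 h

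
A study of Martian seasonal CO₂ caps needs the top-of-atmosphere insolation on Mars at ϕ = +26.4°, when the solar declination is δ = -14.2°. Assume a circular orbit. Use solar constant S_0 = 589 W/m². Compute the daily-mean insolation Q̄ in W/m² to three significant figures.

Q̄ ≈ 132 W/m²

cos h₀ = −tan(+26.4°) tan(-14.200°) = 0.1256, h₀ = 1.4449 rad.
Bracket: h₀ sin ϕ sin δ + cos ϕ cos δ sin h₀ = 1.4449×0.44464×-0.24531 + 0.89571×0.96945×0.99208 = -0.157602 + 0.861469 = 0.703867.
Q̄ = (S_0/π) × [bracket] = (589/π) × 0.703867 = 132.0 W/m².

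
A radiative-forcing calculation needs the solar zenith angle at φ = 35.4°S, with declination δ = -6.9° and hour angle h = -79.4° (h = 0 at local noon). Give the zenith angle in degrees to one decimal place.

θ_z = 77.4°

cos θ_z = sin φ sin δ + cos φ cos δ cos h = 0.069593 + 0.148858 = 0.218451.
θ_z = arccos(0.218451) = 77.4°.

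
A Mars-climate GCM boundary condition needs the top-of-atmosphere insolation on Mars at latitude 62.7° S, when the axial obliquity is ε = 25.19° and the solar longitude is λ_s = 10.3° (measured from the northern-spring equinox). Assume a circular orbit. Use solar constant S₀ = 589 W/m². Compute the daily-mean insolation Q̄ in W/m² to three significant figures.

Solar declination: sin δ = sin ε · sin λ_s = sin 25.19° × sin 10.3° = 0.07610, so δ = +4.365°.
cos H₀ = −tan(-62.7°) tan(+4.365°) = 0.1479, H₀ = 1.4224 rad.
Bracket: H₀ sin φ sin δ + cos φ cos δ sin H₀ = 1.4224×-0.88862×0.07610 + 0.45865×0.99710×0.98901 = -0.096188 + 0.452294 = 0.356106.
Q̄ = (S₀/π) × [bracket] = (589/π) × 0.356106 = 66.76 W/m².

Q̄ ≈ 66.8 W/m²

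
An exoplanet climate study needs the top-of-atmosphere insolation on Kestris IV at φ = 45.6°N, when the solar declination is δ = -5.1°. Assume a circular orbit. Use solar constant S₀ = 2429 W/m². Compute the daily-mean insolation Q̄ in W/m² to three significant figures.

cos H₀ = −tan(+45.6°) tan(-5.100°) = 0.0911, H₀ = 1.4795 rad.
Bracket: H₀ sin φ sin δ + cos φ cos δ sin H₀ = 1.4795×0.71447×-0.08889 + 0.69966×0.99604×0.99584 = -0.093962 + 0.693990 = 0.600028.
Q̄ = (S₀/π) × [bracket] = (2429/π) × 0.600028 = 463.9 W/m².

Q̄ ≈ 464 W/m²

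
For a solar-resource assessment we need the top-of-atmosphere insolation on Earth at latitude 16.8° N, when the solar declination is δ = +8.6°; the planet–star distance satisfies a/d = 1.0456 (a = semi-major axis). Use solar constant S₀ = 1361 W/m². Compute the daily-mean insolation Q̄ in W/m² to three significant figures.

Q̄ ≈ 481 W/m²

cos H₀ = −tan(+16.8°) tan(+8.600°) = -0.0457, H₀ = 1.6165 rad.
Bracket: H₀ sin φ sin δ + cos φ cos δ sin H₀ = 1.6165×0.28903×0.14954 + 0.95732×0.98876×0.99896 = 0.069868 + 0.945575 = 1.015443.
Inverse-square distance factor (a/d)² = 1.0456² = 1.093279.
Q̄ = (S₀/π) × 1.093279 × [bracket] = (1361/π) × 1.093279 × 1.015443 = 480.9 W/m².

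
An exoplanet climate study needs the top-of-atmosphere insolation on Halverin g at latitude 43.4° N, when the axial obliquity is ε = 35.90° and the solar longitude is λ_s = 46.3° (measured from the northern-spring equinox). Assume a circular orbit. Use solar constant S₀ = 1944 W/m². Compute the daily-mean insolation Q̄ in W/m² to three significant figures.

Solar declination: sin δ = sin ε · sin λ_s = sin 35.90° × sin 46.3° = 0.42393, so δ = +25.083°.
cos H₀ = −tan(+43.4°) tan(+25.083°) = -0.4426, H₀ = 2.0293 rad.
Bracket: H₀ sin φ sin δ + cos φ cos δ sin H₀ = 2.0293×0.68709×0.42393 + 0.72657×0.90570×0.89670 = 0.591091 + 0.590077 = 1.181168.
Q̄ = (S₀/π) × [bracket] = (1944/π) × 1.181168 = 730.9 W/m².

Q̄ ≈ 731 W/m²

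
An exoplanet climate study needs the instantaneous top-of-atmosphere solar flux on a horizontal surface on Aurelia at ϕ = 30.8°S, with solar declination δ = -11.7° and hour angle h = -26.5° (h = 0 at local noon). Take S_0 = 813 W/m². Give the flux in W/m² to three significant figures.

696 W/m²

cos θ_z = sin ϕ sin δ + cos ϕ cos δ cos h = 0.103836 + 0.752741 = 0.856577.
Flux = S_0 · cos θ_z = 813 × 0.856577 = 696.4 W/m².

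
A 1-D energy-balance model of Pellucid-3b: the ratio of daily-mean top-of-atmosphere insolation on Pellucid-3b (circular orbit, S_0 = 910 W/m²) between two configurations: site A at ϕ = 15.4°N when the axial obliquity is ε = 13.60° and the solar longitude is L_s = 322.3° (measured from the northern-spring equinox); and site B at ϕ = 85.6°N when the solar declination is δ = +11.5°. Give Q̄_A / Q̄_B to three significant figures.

— Configuration A (ϕ=+15.4°):
Solar declination: sin δ = sin ε · sin L_s = sin 13.60° × sin 322.3° = -0.14380, so δ = -8.268°.
cos h₀ = −tan(+15.4°) tan(-8.268°) = 0.0400, h₀ = 1.5308 rad.
Bracket: h₀ sin ϕ sin δ + cos ϕ cos δ sin h₀ = 1.5308×0.26556×-0.14380 + 0.96410×0.98961×0.99920 = -0.058457 + 0.953320 = 0.894863.
Q̄ = (S_0/π) × [bracket] = (910/π) × 0.894863 = 259.21 W/m².
— Configuration B (ϕ=+85.6°):
cos h₀ = −tan(+85.6°) tan(+11.500°) = -2.6441 ≤ −1 ⇒ polar day, h₀ = π.
Bracket: h₀ sin ϕ sin δ + cos ϕ cos δ sin h₀ = 3.1416×0.99705×0.19937 + 0.07672×0.97992×0.00000 = 0.624493 + 0.000000 = 0.624493.
Q̄ = (S_0/π) × [bracket] = (910/π) × 0.624493 = 180.89 W/m².
Ratio Q̄_A / Q̄_B = 259.21 / 180.89 = 1.433.

Q̄_A / Q̄_B ≈ 1.43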